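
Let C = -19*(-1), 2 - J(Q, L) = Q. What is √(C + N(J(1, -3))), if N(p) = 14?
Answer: √33 ≈ 5.7446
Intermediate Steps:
J(Q, L) = 2 - Q
C = 19
√(C + N(J(1, -3))) = √(19 + 14) = √33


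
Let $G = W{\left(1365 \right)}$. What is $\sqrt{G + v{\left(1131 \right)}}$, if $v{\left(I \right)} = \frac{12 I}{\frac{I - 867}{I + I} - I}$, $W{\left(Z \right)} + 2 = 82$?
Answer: $\frac{2 \sqrt{3090005734757}}{426343} \approx 8.2461$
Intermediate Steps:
$W{\left(Z \right)} = 80$ ($W{\left(Z \right)} = -2 + 82 = 80$)
$G = 80$
$v{\left(I \right)} = \frac{12 I}{- I + \frac{-867 + I}{2 I}}$ ($v{\left(I \right)} = \frac{12 I}{\frac{-867 + I}{2 I} - I} = \frac{12 I}{- I + \frac{-867 + I}{2 I}}$)
$\sqrt{G + v{\left(1131 \right)}} = \sqrt{80 - \frac{24 \cdot 1131^{2}}{867 - 1131 + 2 \cdot 1131^{2}}} = \sqrt{80 - \frac{30699864}{867 - 1131 + 2 \cdot 1279161}} = \sqrt{80 - \frac{30699864}{867 - 1131 + 2558322}} = \sqrt{80 - \frac{30699864}{2558058}} = \sqrt{80 - 30699864 \cdot \frac{1}{2558058}} = \sqrt{80 - \frac{5116644}{426343}} = \sqrt{\frac{28990796}{426343}} = \frac{2 \sqrt{3090005734757}}{426343}$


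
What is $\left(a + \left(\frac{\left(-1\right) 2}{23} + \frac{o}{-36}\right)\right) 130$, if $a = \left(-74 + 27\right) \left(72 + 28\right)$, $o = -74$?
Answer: $- \frac{126424025}{207} \approx -6.1074 \cdot 10^{5}$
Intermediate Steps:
$a = -4700$ ($a = \left(-47\right) 100 = -4700$)
$\left(a + \left(\frac{\left(-1\right) 2}{23} + \frac{o}{-36}\right)\right) 130 = \left(-4700 + \left(\frac{\left(-1\right) 2}{23} - \frac{74}{-36}\right)\right) 130 = \left(-4700 - - \frac{815}{414}\right) 130 = \left(-4700 + \left(- \frac{2}{23} + \frac{37}{18}\right)\right) 130 = \left(-4700 + \frac{815}{414}\right) 130 = \left(- \frac{1944985}{414}\right) 130 = - \frac{126424025}{207}$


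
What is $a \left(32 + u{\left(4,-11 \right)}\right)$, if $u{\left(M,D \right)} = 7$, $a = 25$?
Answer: $975$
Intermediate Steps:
$a \left(32 + u{\left(4,-11 \right)}\right) = 25 \left(32 + 7\right) = 25 \cdot 39 = 975$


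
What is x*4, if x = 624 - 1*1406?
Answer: -3128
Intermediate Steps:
x = -782 (x = 624 - 1406 = -782)
x*4 = -782*4 = -3128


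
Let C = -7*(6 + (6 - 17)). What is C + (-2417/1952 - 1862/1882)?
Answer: 60197411/1836832 ≈ 32.772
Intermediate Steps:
C = 35 (C = -7*(6 - 11) = -7*(-5) = 35)
C + (-2417/1952 - 1862/1882) = 35 + (-2417/1952 - 1862/1882) = 35 + (-2417*1/1952 - 1862*1/1882) = 35 + (-2417/1952 - 931/941) = 35 - 4091709/1836832 = 60197411/1836832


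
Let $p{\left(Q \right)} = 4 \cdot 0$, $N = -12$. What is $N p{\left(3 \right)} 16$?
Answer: $0$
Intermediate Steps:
$p{\left(Q \right)} = 0$
$N p{\left(3 \right)} 16 = \left(-12\right) 0 \cdot 16 = 0 \cdot 16 = 0$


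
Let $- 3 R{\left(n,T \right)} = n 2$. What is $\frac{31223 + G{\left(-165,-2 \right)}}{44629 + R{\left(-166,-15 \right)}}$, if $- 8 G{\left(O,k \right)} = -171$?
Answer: $\frac{749865}{1073752} \approx 0.69836$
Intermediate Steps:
$G{\left(O,k \right)} = \frac{171}{8}$ ($G{\left(O,k \right)} = \left(- \frac{1}{8}\right) \left(-171\right) = \frac{171}{8}$)
$R{\left(n,T \right)} = - \frac{2 n}{3}$ ($R{\left(n,T \right)} = - \frac{n 2}{3} = - \frac{2 n}{3}$)
$\frac{31223 + G{\left(-165,-2 \right)}}{44629 + R{\left(-166,-15 \right)}} = \frac{31223 + \frac{171}{8}}{44629 - - \frac{332}{3}} = \frac{249955}{8 \left(44629 + \frac{332}{3}\right)} = \frac{249955}{8 \cdot \frac{134219}{3}} = \frac{249955}{8} \cdot \frac{3}{134219} = \frac{749865}{1073752}$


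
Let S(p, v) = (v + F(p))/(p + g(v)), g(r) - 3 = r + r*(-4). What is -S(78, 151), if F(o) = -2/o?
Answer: 1472/3627 ≈ 0.40585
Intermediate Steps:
g(r) = 3 - 3*r (g(r) = 3 + (r + r*(-4)) = 3 + (r - 4*r) = 3 - 3*r)
S(p, v) = (v - 2/p)/(3 + p - 3*v) (S(p, v) = (v - 2/p)/(p + (3 - 3*v)) = (v - 2/p)/(3 + p - 3*v))
-S(78, 151) = -(-2 + 78*151)/(78*(3 + 78 - 3*151)) = -(-2 + 11778)/(78*(3 + 78 - 453)) = -11776/(78*(-372)) = -(-1)*11776/(78*372) = -1*(-1472/3627) = 1472/3627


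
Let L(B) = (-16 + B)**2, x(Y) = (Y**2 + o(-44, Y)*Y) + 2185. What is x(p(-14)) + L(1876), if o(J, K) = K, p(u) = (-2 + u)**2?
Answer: 3592857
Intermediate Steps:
x(Y) = 2185 + 2*Y**2 (x(Y) = (Y**2 + Y*Y) + 2185 = (Y**2 + Y**2) + 2185 = 2*Y**2 + 2185 = 2185 + 2*Y**2)
x(p(-14)) + L(1876) = (2185 + 2*((-2 - 14)**2)**2) + (-16 + 1876)**2 = (2185 + 2*((-16)**2)**2) + 1860**2 = (2185 + 2*256**2) + 3459600 = (2185 + 2*65536) + 3459600 = (2185 + 131072) + 3459600 = 133257 + 3459600 = 3592857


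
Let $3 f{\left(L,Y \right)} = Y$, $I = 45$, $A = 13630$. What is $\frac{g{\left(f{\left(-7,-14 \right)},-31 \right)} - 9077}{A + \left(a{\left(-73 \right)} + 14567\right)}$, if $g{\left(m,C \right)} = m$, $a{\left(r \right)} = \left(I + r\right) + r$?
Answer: $- \frac{27245}{84288} \approx -0.32324$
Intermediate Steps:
$a{\left(r \right)} = 45 + 2 r$ ($a{\left(r \right)} = \left(45 + r\right) + r = 45 + 2 r$)
$f{\left(L,Y \right)} = \frac{Y}{3}$
$\frac{g{\left(f{\left(-7,-14 \right)},-31 \right)} - 9077}{A + \left(a{\left(-73 \right)} + 14567\right)} = \frac{\frac{1}{3} \left(-14\right) - 9077}{13630 + \left(\left(45 + 2 \left(-73\right)\right) + 14567\right)} = \frac{- \frac{14}{3} - 9077}{13630 + \left(\left(45 - 146\right) + 14567\right)} = - \frac{27245}{3 \left(13630 + \left(-101 + 14567\right)\right)} = - \frac{27245}{3 \left(13630 + 14466\right)} = - \frac{27245}{3 \cdot 28096} = \left(- \frac{27245}{3}\right) \frac{1}{28096} = - \frac{27245}{84288}$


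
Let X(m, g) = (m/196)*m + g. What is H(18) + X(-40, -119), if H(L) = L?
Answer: -4549/49 ≈ -92.837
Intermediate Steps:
X(m, g) = g + m²/196 (X(m, g) = (m*(1/196))*m + g = (m/196)*m + g = m²/196 + g = g + m²/196)
H(18) + X(-40, -119) = 18 + (-119 + (1/196)*(-40)²) = 18 + (-119 + (1/196)*1600) = 18 + (-119 + 400/49) = 18 - 5431/49 = -4549/49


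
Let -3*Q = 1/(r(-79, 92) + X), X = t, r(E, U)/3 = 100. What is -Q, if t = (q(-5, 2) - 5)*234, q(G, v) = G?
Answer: -1/6120 ≈ -0.00016340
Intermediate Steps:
r(E, U) = 300 (r(E, U) = 3*100 = 300)
t = -2340 (t = (-5 - 5)*234 = -10*234 = -2340)
X = -2340
Q = 1/6120 (Q = -1/(3*(300 - 2340)) = -⅓/(-2040) = -⅓*(-1/2040) = 1/6120 ≈ 0.00016340)
-Q = -1*1/6120 = -1/6120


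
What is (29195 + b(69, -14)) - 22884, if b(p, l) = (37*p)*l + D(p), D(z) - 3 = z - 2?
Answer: -29361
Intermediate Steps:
D(z) = 1 + z (D(z) = 3 + (z - 2) = 3 + (-2 + z) = 1 + z)
b(p, l) = 1 + p + 37*l*p (b(p, l) = (37*p)*l + (1 + p) = 37*l*p + (1 + p) = 1 + p + 37*l*p)
(29195 + b(69, -14)) - 22884 = (29195 + (1 + 69 + 37*(-14)*69)) - 22884 = (29195 + (1 + 69 - 35742)) - 22884 = (29195 - 35672) - 22884 = -6477 - 22884 = -29361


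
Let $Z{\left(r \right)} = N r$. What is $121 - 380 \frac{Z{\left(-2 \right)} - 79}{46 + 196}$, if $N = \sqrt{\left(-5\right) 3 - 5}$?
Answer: $\frac{29651}{121} + \frac{760 i \sqrt{5}}{121} \approx 245.05 + 14.045 i$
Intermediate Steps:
$N = 2 i \sqrt{5}$ ($N = \sqrt{-15 - 5} = \sqrt{-20} = 2 i \sqrt{5} \approx 4.4721 i$)
$Z{\left(r \right)} = 2 i r \sqrt{5}$ ($Z{\left(r \right)} = 2 i \sqrt{5} r = 2 i r \sqrt{5}$)
$121 - 380 \frac{Z{\left(-2 \right)} - 79}{46 + 196} = 121 - 380 \frac{2 i \left(-2\right) \sqrt{5} - 79}{46 + 196} = 121 - 380 \frac{- 4 i \sqrt{5} - 79}{242} = 121 - 380 \left(-79 - 4 i \sqrt{5}\right) \frac{1}{242} = 121 - 380 \left(- \frac{79}{242} - \frac{2 i \sqrt{5}}{121}\right) = 121 + \left(\frac{15010}{121} + \frac{760 i \sqrt{5}}{121}\right) = \frac{29651}{121} + \frac{760 i \sqrt{5}}{121}$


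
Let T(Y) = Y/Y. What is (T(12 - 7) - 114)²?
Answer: 12769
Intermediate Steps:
T(Y) = 1
(T(12 - 7) - 114)² = (1 - 114)² = (-113)² = 12769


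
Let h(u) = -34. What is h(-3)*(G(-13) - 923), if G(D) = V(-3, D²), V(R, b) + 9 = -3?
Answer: 31790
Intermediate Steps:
V(R, b) = -12 (V(R, b) = -9 - 3 = -12)
G(D) = -12
h(-3)*(G(-13) - 923) = -34*(-12 - 923) = -34*(-935) = 31790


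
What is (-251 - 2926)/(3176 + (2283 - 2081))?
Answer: -1059/1126 ≈ -0.94050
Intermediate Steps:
(-251 - 2926)/(3176 + (2283 - 2081)) = -3177/(3176 + 202) = -3177/3378 = -3177*1/3378 = -1059/1126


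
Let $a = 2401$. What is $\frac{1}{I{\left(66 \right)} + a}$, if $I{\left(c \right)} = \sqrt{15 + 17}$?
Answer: $\frac{2401}{5764769} - \frac{4 \sqrt{2}}{5764769} \approx 0.00041551$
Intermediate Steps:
$I{\left(c \right)} = 4 \sqrt{2}$ ($I{\left(c \right)} = \sqrt{32} = 4 \sqrt{2}$)
$\frac{1}{I{\left(66 \right)} + a} = \frac{1}{4 \sqrt{2} + 2401} = \frac{1}{2401 + 4 \sqrt{2}}$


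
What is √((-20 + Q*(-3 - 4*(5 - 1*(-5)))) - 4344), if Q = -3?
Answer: 11*I*√35 ≈ 65.077*I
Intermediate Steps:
√((-20 + Q*(-3 - 4*(5 - 1*(-5)))) - 4344) = √((-20 - 3*(-3 - 4*(5 - 1*(-5)))) - 4344) = √((-20 - 3*(-3 - 4*(5 + 5))) - 4344) = √((-20 - 3*(-3 - 4*10)) - 4344) = √((-20 - 3*(-3 - 40)) - 4344) = √((-20 - 3*(-43)) - 4344) = √((-20 + 129) - 4344) = √(109 - 4344) = √(-4235) = 11*I*√35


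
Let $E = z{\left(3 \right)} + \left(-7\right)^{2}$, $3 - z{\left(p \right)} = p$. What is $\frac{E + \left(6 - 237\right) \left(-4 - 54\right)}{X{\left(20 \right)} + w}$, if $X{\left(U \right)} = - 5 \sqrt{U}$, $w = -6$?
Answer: $\frac{40341}{232} - \frac{67235 \sqrt{5}}{232} \approx -474.14$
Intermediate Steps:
$z{\left(p \right)} = 3 - p$
$E = 49$ ($E = \left(3 - 3\right) + \left(-7\right)^{2} = \left(3 - 3\right) + 49 = 0 + 49 = 49$)
$\frac{E + \left(6 - 237\right) \left(-4 - 54\right)}{X{\left(20 \right)} + w} = \frac{49 + \left(6 - 237\right) \left(-4 - 54\right)}{- 5 \sqrt{20} - 6} = \frac{49 - -13398}{- 5 \cdot 2 \sqrt{5} - 6} = \frac{49 + 13398}{- 10 \sqrt{5} - 6} = \frac{13447}{-6 - 10 \sqrt{5}}$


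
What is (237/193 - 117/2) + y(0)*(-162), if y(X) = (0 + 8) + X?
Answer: -522363/386 ≈ -1353.3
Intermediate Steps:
y(X) = 8 + X
(237/193 - 117/2) + y(0)*(-162) = (237/193 - 117/2) + (8 + 0)*(-162) = (237*(1/193) - 117*½) + 8*(-162) = (237/193 - 117/2) - 1296 = -22107/386 - 1296 = -522363/386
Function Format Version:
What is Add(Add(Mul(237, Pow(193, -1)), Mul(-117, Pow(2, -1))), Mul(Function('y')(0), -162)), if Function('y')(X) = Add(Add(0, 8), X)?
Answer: Rational(-522363, 386) ≈ -1353.3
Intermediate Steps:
Function('y')(X) = Add(8, X)
Add(Add(Mul(237, Pow(193, -1)), Mul(-117, Pow(2, -1))), Mul(Function('y')(0), -162)) = Add(Add(Mul(237, Pow(193, -1)), Mul(-117, Pow(2, -1))), Mul(Add(8, 0), -162)) = Add(Add(Mul(237, Rational(1, 193)), Mul(-117, Rational(1, 2))), Mul(8, -162)) = Add(Add(Rational(237, 193), Rational(-117, 2)), -1296) = Add(Rational(-22107, 386), -1296) = Rational(-522363, 386)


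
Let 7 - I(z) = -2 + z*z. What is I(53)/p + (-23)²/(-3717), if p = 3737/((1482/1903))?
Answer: -19186052519/26433486387 ≈ -0.72582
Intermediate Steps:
I(z) = 9 - z² (I(z) = 7 - (-2 + z*z) = 7 - (-2 + z²) = 7 + (2 - z²) = 9 - z²)
p = 7111511/1482 (p = 3737/((1482*(1/1903))) = 3737/(1482/1903) = 3737*(1903/1482) = 7111511/1482 ≈ 4798.6)
I(53)/p + (-23)²/(-3717) = (9 - 1*53²)/(7111511/1482) + (-23)²/(-3717) = (9 - 1*2809)*(1482/7111511) + 529*(-1/3717) = (9 - 2809)*(1482/7111511) - 529/3717 = -2800*1482/7111511 - 529/3717 = -4149600/7111511 - 529/3717 = -19186052519/26433486387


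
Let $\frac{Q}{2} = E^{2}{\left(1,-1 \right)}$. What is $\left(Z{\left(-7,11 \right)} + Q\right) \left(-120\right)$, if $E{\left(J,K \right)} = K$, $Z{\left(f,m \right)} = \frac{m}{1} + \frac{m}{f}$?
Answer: $- \frac{9600}{7} \approx -1371.4$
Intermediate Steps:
$Z{\left(f,m \right)} = m + \frac{m}{f}$ ($Z{\left(f,m \right)} = m 1 + \frac{m}{f} = m + \frac{m}{f}$)
$Q = 2$ ($Q = 2 \left(-1\right)^{2} = 2 \cdot 1 = 2$)
$\left(Z{\left(-7,11 \right)} + Q\right) \left(-120\right) = \left(\left(11 + \frac{11}{-7}\right) + 2\right) \left(-120\right) = \left(\left(11 + 11 \left(- \frac{1}{7}\right)\right) + 2\right) \left(-120\right) = \left(\left(11 - \frac{11}{7}\right) + 2\right) \left(-120\right) = \left(\frac{66}{7} + 2\right) \left(-120\right) = \frac{80}{7} \left(-120\right) = - \frac{9600}{7}$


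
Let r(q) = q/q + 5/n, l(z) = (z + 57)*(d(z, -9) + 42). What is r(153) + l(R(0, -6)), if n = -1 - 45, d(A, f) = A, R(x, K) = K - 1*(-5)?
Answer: 105657/46 ≈ 2296.9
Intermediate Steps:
R(x, K) = 5 + K (R(x, K) = K + 5 = 5 + K)
n = -46
l(z) = (42 + z)*(57 + z) (l(z) = (z + 57)*(z + 42) = (57 + z)*(42 + z) = (42 + z)*(57 + z))
r(q) = 41/46 (r(q) = q/q + 5/(-46) = 1 + 5*(-1/46) = 1 - 5/46 = 41/46)
r(153) + l(R(0, -6)) = 41/46 + (2394 + (5 - 6)² + 99*(5 - 6)) = 41/46 + (2394 + (-1)² + 99*(-1)) = 41/46 + (2394 + 1 - 99) = 41/46 + 2296 = 105657/46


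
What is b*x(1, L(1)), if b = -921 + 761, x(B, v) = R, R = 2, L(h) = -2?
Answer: -320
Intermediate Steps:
x(B, v) = 2
b = -160
b*x(1, L(1)) = -160*2 = -320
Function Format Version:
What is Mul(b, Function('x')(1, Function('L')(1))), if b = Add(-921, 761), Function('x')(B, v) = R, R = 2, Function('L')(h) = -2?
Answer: -320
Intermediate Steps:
Function('x')(B, v) = 2
b = -160
Mul(b, Function('x')(1, Function('L')(1))) = Mul(-160, 2) = -320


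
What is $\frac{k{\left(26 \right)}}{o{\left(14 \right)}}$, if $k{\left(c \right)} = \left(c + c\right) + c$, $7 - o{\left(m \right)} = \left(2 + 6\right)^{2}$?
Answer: $- \frac{26}{19} \approx -1.3684$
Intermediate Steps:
$o{\left(m \right)} = -57$ ($o{\left(m \right)} = 7 - \left(2 + 6\right)^{2} = 7 - 8^{2} = 7 - 64 = -57$)
$k{\left(c \right)} = 3 c$ ($k{\left(c \right)} = 2 c + c = 3 c$)
$\frac{k{\left(26 \right)}}{o{\left(14 \right)}} = \frac{3 \cdot 26}{-57} = 78 \left(- \frac{1}{57}\right) = - \frac{26}{19}$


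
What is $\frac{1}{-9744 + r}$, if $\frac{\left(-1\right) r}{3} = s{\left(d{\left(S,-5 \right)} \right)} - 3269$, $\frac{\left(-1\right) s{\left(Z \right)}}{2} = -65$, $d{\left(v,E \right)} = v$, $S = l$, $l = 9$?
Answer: $- \frac{1}{327} \approx -0.0030581$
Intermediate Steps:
$S = 9$
$s{\left(Z \right)} = 130$ ($s{\left(Z \right)} = \left(-2\right) \left(-65\right) = 130$)
$r = 9417$ ($r = - 3 \left(130 - 3269\right) = \left(-3\right) \left(-3139\right) = 9417$)
$\frac{1}{-9744 + r} = \frac{1}{-9744 + 9417} = \frac{1}{-327} = - \frac{1}{327}$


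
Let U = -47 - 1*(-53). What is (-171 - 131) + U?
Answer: -296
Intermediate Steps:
U = 6 (U = -47 + 53 = 6)
(-171 - 131) + U = (-171 - 131) + 6 = -302 + 6 = -296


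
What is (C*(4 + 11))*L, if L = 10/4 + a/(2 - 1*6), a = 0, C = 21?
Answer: 1575/2 ≈ 787.50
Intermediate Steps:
L = 5/2 (L = 10/4 + 0/(2 - 1*6) = 10*(¼) + 0/(2 - 6) = 5/2 + 0/(-4) = 5/2 + 0*(-¼) = 5/2 + 0 = 5/2 ≈ 2.5000)
(C*(4 + 11))*L = (21*(4 + 11))*(5/2) = (21*15)*(5/2) = 315*(5/2) = 1575/2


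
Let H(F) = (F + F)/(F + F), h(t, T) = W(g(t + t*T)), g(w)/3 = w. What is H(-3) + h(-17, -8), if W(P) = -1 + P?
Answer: 357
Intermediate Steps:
g(w) = 3*w
h(t, T) = -1 + 3*t + 3*T*t (h(t, T) = -1 + 3*(t + t*T) = -1 + 3*(t + T*t) = -1 + (3*t + 3*T*t) = -1 + 3*t + 3*T*t)
H(F) = 1 (H(F) = (2*F)/((2*F)) = (2*F)*(1/(2*F)) = 1)
H(-3) + h(-17, -8) = 1 + (-1 + 3*(-17)*(1 - 8)) = 1 + (-1 + 3*(-17)*(-7)) = 1 + (-1 + 357) = 1 + 356 = 357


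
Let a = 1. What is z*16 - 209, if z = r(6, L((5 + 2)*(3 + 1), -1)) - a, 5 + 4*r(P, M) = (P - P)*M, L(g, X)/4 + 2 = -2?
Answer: -245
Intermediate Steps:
L(g, X) = -16 (L(g, X) = -8 + 4*(-2) = -8 - 8 = -16)
r(P, M) = -5/4 (r(P, M) = -5/4 + ((P - P)*M)/4 = -5/4 + (0*M)/4 = -5/4 + (¼)*0 = -5/4 + 0 = -5/4)
z = -9/4 (z = -5/4 - 1*1 = -5/4 - 1 = -9/4 ≈ -2.2500)
z*16 - 209 = -9/4*16 - 209 = -36 - 209 = -245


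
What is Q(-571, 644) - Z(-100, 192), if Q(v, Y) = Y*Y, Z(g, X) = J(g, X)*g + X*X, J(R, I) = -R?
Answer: 387872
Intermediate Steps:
Z(g, X) = X² - g² (Z(g, X) = (-g)*g + X*X = -g² + X² = X² - g²)
Q(v, Y) = Y²
Q(-571, 644) - Z(-100, 192) = 644² - (192² - 1*(-100)²) = 414736 - (36864 - 1*10000) = 414736 - (36864 - 10000) = 414736 - 1*26864 = 414736 - 26864 = 387872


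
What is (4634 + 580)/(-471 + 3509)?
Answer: 2607/1519 ≈ 1.7163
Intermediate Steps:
(4634 + 580)/(-471 + 3509) = 5214/3038 = 5214*(1/3038) = 2607/1519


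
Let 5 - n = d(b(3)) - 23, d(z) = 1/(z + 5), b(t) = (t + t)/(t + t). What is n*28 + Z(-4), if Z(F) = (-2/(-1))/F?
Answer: 4673/6 ≈ 778.83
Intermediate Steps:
Z(F) = 2/F (Z(F) = (-2*(-1))/F = 2/F)
b(t) = 1 (b(t) = (2*t)/((2*t)) = (2*t)*(1/(2*t)) = 1)
d(z) = 1/(5 + z)
n = 167/6 (n = 5 - (1/(5 + 1) - 23) = 5 - (1/6 - 23) = 5 - 1*(-137/6) = 5 + 137/6 = 167/6 ≈ 27.833)
n*28 + Z(-4) = (167/6)*28 + 2/(-4) = 2338/3 + 2*(-1/4) = 2338/3 - 1/2 = 4673/6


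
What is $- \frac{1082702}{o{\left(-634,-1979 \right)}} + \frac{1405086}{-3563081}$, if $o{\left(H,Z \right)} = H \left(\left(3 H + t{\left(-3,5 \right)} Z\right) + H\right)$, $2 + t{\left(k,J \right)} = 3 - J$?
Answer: $- \frac{467440507129}{6076692122260} \approx -0.076923$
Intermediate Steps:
$t{\left(k,J \right)} = 1 - J$ ($t{\left(k,J \right)} = -2 - \left(-3 + J\right) = 1 - J$)
$o{\left(H,Z \right)} = H \left(- 4 Z + 4 H\right)$ ($o{\left(H,Z \right)} = H \left(\left(3 H + \left(1 - 5\right) Z\right) + H\right) = H \left(\left(3 H - 4 Z\right) + H\right) = H \left(\left(- 4 Z + 3 H\right) + H\right) = H \left(- 4 Z + 4 H\right)$)
$- \frac{1082702}{o{\left(-634,-1979 \right)}} + \frac{1405086}{-3563081} = - \frac{1082702}{4 \left(-634\right) \left(-634 - -1979\right)} + \frac{1405086}{-3563081} = - \frac{1082702}{4 \left(-634\right) \left(-634 + 1979\right)} + 1405086 \left(- \frac{1}{3563081}\right) = - \frac{1082702}{4 \left(-634\right) 1345} - \frac{1405086}{3563081} = - \frac{1082702}{-3410920} - \frac{1405086}{3563081} = \left(-1082702\right) \left(- \frac{1}{3410920}\right) - \frac{1405086}{3563081} = \frac{541351}{1705460} - \frac{1405086}{3563081} = - \frac{467440507129}{6076692122260}$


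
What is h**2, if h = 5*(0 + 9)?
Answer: 2025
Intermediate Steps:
h = 45 (h = 5*9 = 45)
h**2 = 45**2 = 2025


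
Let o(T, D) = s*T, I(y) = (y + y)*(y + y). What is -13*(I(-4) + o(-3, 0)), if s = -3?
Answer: -949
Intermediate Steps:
I(y) = 4*y**2 (I(y) = (2*y)*(2*y) = 4*y**2)
o(T, D) = -3*T
-13*(I(-4) + o(-3, 0)) = -13*(4*(-4)**2 - 3*(-3)) = -13*(4*16 + 9) = -13*(64 + 9) = -13*73 = -949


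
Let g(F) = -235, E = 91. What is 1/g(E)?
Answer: -1/235 ≈ -0.0042553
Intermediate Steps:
1/g(E) = 1/(-235) = -1/235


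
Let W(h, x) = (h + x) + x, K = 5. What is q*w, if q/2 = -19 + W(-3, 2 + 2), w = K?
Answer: -140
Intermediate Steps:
W(h, x) = h + 2*x
w = 5
q = -28 (q = 2*(-19 + (-3 + 2*(2 + 2))) = 2*(-19 + (-3 + 2*4)) = 2*(-19 + (-3 + 8)) = 2*(-19 + 5) = 2*(-14) = -28)
q*w = -28*5 = -140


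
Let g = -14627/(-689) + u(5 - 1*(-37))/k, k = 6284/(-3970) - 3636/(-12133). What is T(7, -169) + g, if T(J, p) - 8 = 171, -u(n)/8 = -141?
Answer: -7227191605926/10646574757 ≈ -678.83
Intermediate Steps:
u(n) = 1128 (u(n) = -8*(-141) = 1128)
k = -30904426/24084005 (k = 6284*(-1/3970) - 3636*(-1/12133) = -3142/1985 + 3636/12133 = -30904426/24084005 ≈ -1.2832)
g = -9132928487429/10646574757 (g = -14627/(-689) + 1128/(-30904426/24084005) = -14627*(-1/689) + 1128*(-24084005/30904426) = 14627/689 - 13583378820/15452213 = -9132928487429/10646574757 ≈ -857.83)
T(J, p) = 179 (T(J, p) = 8 + 171 = 179)
T(7, -169) + g = 179 - 9132928487429/10646574757 = -7227191605926/10646574757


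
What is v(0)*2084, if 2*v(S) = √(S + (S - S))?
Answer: 0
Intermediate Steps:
v(S) = √S/2 (v(S) = √(S + (S - S))/2 = √(S + 0)/2 = √S/2)
v(0)*2084 = (√0/2)*2084 = ((½)*0)*2084 = 0*2084 = 0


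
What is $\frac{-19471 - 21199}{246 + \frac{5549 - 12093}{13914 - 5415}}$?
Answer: $- \frac{34565433}{208421} \approx -165.84$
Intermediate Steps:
$\frac{-19471 - 21199}{246 + \frac{5549 - 12093}{13914 - 5415}} = - \frac{40670}{246 - \frac{6544}{8499}} = - \frac{40670}{\frac{2084210}{8499}} = \left(-40670\right) \frac{8499}{2084210} = - \frac{34565433}{208421}$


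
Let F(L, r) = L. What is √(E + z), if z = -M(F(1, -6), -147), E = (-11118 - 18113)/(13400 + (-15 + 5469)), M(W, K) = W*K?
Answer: √51703456178/18854 ≈ 12.060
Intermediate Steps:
M(W, K) = K*W
E = -29231/18854 (E = -29231/(13400 + 5454) = -29231/18854 ≈ -1.5504)
z = 147 (z = -(-147) = -1*(-147) = 147)
√(E + z) = √(-29231/18854 + 147) = √(2742307/18854) = √51703456178/18854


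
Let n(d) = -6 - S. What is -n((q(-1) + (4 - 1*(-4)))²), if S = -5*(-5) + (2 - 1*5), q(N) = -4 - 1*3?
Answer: 28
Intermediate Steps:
q(N) = -7 (q(N) = -4 - 3 = -7)
S = 22 (S = 25 + (2 - 5) = 25 - 3 = 22)
n(d) = -28 (n(d) = -6 - 1*22 = -6 - 22 = -28)
-n((q(-1) + (4 - 1*(-4)))²) = -1*(-28) = 28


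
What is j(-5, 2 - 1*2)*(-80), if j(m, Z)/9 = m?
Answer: 3600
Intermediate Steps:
j(m, Z) = 9*m
j(-5, 2 - 1*2)*(-80) = (9*(-5))*(-80) = -45*(-80) = 3600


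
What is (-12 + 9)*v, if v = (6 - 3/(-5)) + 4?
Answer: -159/5 ≈ -31.800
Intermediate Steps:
v = 53/5 (v = (6 - 3*(-1/5)) + 4 = (6 + 3/5) + 4 = 33/5 + 4 = 53/5 ≈ 10.600)
(-12 + 9)*v = (-12 + 9)*(53/5) = -3*53/5 = -159/5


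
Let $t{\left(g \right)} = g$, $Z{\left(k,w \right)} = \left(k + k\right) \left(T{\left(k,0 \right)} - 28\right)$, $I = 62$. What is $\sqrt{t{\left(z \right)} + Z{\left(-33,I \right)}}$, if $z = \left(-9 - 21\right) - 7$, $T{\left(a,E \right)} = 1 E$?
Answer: $\sqrt{1811} \approx 42.556$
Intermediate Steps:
$T{\left(a,E \right)} = E$
$Z{\left(k,w \right)} = - 56 k$ ($Z{\left(k,w \right)} = \left(k + k\right) \left(0 - 28\right) = 2 k \left(-28\right) = - 56 k$)
$z = -37$ ($z = -30 - 7 = -37$)
$\sqrt{t{\left(z \right)} + Z{\left(-33,I \right)}} = \sqrt{-37 - -1848} = \sqrt{-37 + 1848} = \sqrt{1811}$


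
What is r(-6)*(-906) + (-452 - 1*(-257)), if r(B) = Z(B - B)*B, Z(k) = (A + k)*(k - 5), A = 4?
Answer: -108915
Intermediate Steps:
Z(k) = (-5 + k)*(4 + k) (Z(k) = (4 + k)*(k - 5) = (4 + k)*(-5 + k) = (-5 + k)*(4 + k))
r(B) = -20*B (r(B) = (-20 + (B - B)² - (B - B))*B = (-20 + 0² - 1*0)*B = (-20 + 0 + 0)*B = -20*B)
r(-6)*(-906) + (-452 - 1*(-257)) = -20*(-6)*(-906) + (-452 - 1*(-257)) = 120*(-906) + (-452 + 257) = -108720 - 195 = -108915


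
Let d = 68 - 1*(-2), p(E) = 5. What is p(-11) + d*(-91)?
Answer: -6365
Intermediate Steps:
d = 70 (d = 68 + 2 = 70)
p(-11) + d*(-91) = 5 + 70*(-91) = 5 - 6370 = -6365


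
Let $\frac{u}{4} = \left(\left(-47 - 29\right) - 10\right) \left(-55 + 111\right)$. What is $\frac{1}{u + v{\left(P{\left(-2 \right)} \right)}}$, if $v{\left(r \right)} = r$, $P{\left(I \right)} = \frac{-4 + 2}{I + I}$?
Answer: $- \frac{2}{38527} \approx -5.1912 \cdot 10^{-5}$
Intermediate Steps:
$P{\left(I \right)} = - \frac{1}{I}$ ($P{\left(I \right)} = - \frac{2}{2 I} = - 2 \frac{1}{2 I} = - \frac{1}{I}$)
$u = -19264$ ($u = 4 \left(\left(-47 - 29\right) - 10\right) \left(-55 + 111\right) = 4 \left(-76 - 10\right) 56 = 4 \left(\left(-86\right) 56\right) = 4 \left(-4816\right) = -19264$)
$\frac{1}{u + v{\left(P{\left(-2 \right)} \right)}} = \frac{1}{-19264 - \frac{1}{-2}} = \frac{1}{-19264 - - \frac{1}{2}} = \frac{1}{-19264 + \frac{1}{2}} = \frac{1}{- \frac{38527}{2}} = - \frac{2}{38527}$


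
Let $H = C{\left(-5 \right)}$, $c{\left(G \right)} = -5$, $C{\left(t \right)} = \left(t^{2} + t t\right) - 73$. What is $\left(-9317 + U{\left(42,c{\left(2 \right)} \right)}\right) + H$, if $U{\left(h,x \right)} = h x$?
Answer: $-9550$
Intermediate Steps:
$C{\left(t \right)} = -73 + 2 t^{2}$ ($C{\left(t \right)} = \left(t^{2} + t^{2}\right) - 73 = 2 t^{2} - 73 = -73 + 2 t^{2}$)
$H = -23$ ($H = -73 + 2 \left(-5\right)^{2} = -73 + 2 \cdot 25 = -73 + 50 = -23$)
$\left(-9317 + U{\left(42,c{\left(2 \right)} \right)}\right) + H = \left(-9317 + 42 \left(-5\right)\right) - 23 = \left(-9317 - 210\right) - 23 = -9527 - 23 = -9550$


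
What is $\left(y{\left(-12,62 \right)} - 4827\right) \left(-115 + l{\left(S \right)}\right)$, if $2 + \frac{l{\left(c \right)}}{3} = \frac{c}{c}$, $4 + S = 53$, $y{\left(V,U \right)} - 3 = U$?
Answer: $561916$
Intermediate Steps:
$y{\left(V,U \right)} = 3 + U$
$S = 49$ ($S = -4 + 53 = 49$)
$l{\left(c \right)} = -3$ ($l{\left(c \right)} = -6 + 3 \frac{c}{c} = -6 + 3 \cdot 1 = -6 + 3 = -3$)
$\left(y{\left(-12,62 \right)} - 4827\right) \left(-115 + l{\left(S \right)}\right) = \left(\left(3 + 62\right) - 4827\right) \left(-115 - 3\right) = \left(65 - 4827\right) \left(-118\right) = \left(-4762\right) \left(-118\right) = 561916$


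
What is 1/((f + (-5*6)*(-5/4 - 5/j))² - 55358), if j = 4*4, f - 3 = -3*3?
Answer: -64/3435983 ≈ -1.8626e-5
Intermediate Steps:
f = -6 (f = 3 - 3*3 = 3 - 9 = -6)
j = 16
1/((f + (-5*6)*(-5/4 - 5/j))² - 55358) = 1/((-6 + (-5*6)*(-5/4 - 5/16))² - 55358) = 1/((-6 - 30*(-5*¼ - 5*1/16))² - 55358) = 1/((-6 - 30*(-5/4 - 5/16))² - 55358) = 1/((-6 - 30*(-25/16))² - 55358) = 1/((-6 + 375/8)² - 55358) = 1/((327/8)² - 55358) = 1/(106929/64 - 55358) = 1/(-3435983/64) = -64/3435983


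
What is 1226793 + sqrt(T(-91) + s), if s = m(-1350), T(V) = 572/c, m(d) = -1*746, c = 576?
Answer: 1226793 + I*sqrt(107281)/12 ≈ 1.2268e+6 + 27.295*I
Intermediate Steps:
m(d) = -746
T(V) = 143/144 (T(V) = 572/576 = 572*(1/576) = 143/144)
s = -746
1226793 + sqrt(T(-91) + s) = 1226793 + sqrt(143/144 - 746) = 1226793 + sqrt(-107281/144) = 1226793 + I*sqrt(107281)/12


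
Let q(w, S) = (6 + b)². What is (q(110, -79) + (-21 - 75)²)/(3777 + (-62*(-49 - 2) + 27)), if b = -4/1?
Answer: 4610/3483 ≈ 1.3236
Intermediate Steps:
b = -4 (b = -4*1 = -4)
q(w, S) = 4 (q(w, S) = (6 - 4)² = 2² = 4)
(q(110, -79) + (-21 - 75)²)/(3777 + (-62*(-49 - 2) + 27)) = (4 + (-21 - 75)²)/(3777 + (-62*(-49 - 2) + 27)) = (4 + (-96)²)/(3777 + (-62*(-51) + 27)) = (4 + 9216)/(3777 + (3162 + 27)) = 9220/(3777 + 3189) = 9220/6966 = 9220*(1/6966) = 4610/3483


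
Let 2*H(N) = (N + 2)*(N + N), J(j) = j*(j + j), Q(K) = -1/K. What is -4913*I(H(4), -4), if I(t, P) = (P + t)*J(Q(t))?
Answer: -24565/72 ≈ -341.18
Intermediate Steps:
J(j) = 2*j² (J(j) = j*(2*j) = 2*j²)
H(N) = N*(2 + N) (H(N) = ((N + 2)*(N + N))/2 = ((2 + N)*(2*N))/2 = (2*N*(2 + N))/2 = N*(2 + N))
I(t, P) = 2*(P + t)/t² (I(t, P) = (P + t)*(2*(-1/t)²) = (P + t)*(2/t²) = 2*(P + t)/t²)
-4913*I(H(4), -4) = -9826*(-4 + 4*(2 + 4))/(4*(2 + 4))² = -9826*(-4 + 4*6)/(4*6)² = -9826*(-4 + 24)/24² = -9826*20/576 = -4913*5/72 = -24565/72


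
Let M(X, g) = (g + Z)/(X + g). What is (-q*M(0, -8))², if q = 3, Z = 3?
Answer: 225/64 ≈ 3.5156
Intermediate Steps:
M(X, g) = (3 + g)/(X + g) (M(X, g) = (g + 3)/(X + g) = (3 + g)/(X + g))
(-q*M(0, -8))² = (-3*(3 - 8)/(0 - 8))² = (-3*-5/(-8))² = (-3*(-⅛*(-5)))² = (-3*5/8)² = (-1*15/8)² = (-15/8)² = 225/64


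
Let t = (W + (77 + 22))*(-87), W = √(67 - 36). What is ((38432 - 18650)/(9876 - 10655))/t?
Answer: 326403/110357035 - 3297*√31/110357035 ≈ 0.0027914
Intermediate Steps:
W = √31 ≈ 5.5678
t = -8613 - 87*√31 (t = (√31 + (77 + 22))*(-87) = (√31 + 99)*(-87) = (99 + √31)*(-87) = -8613 - 87*√31 ≈ -9097.4)
((38432 - 18650)/(9876 - 10655))/t = ((38432 - 18650)/(9876 - 10655))/(-8613 - 87*√31) = (19782/(-779))/(-8613 - 87*√31) = (19782*(-1/779))/(-8613 - 87*√31) = -19782/(779*(-8613 - 87*√31))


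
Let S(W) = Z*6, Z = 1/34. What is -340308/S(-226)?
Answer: -1928412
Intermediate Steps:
Z = 1/34 ≈ 0.029412
S(W) = 3/17 (S(W) = (1/34)*6 = 3/17)
-340308/S(-226) = -340308/3/17 = -340308*17/3 = -1928412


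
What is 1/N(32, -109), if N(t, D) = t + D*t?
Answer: -1/3456 ≈ -0.00028935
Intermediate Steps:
1/N(32, -109) = 1/(32*(1 - 109)) = 1/(32*(-108)) = 1/(-3456) = -1/3456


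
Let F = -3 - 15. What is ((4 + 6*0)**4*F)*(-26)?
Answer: 119808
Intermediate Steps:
F = -18
((4 + 6*0)**4*F)*(-26) = ((4 + 6*0)**4*(-18))*(-26) = ((4 + 0)**4*(-18))*(-26) = (4**4*(-18))*(-26) = (256*(-18))*(-26) = -4608*(-26) = 119808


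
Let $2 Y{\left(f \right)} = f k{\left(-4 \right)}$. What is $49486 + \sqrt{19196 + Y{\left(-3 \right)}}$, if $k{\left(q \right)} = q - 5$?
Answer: $49486 + \frac{\sqrt{76838}}{2} \approx 49625.0$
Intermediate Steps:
$k{\left(q \right)} = -5 + q$ ($k{\left(q \right)} = q - 5 = -5 + q$)
$Y{\left(f \right)} = - \frac{9 f}{2}$ ($Y{\left(f \right)} = \frac{f \left(-5 - 4\right)}{2} = \frac{f \left(-9\right)}{2} = \frac{\left(-9\right) f}{2} = - \frac{9 f}{2}$)
$49486 + \sqrt{19196 + Y{\left(-3 \right)}} = 49486 + \sqrt{19196 - - \frac{27}{2}} = 49486 + \sqrt{19196 + \frac{27}{2}} = 49486 + \sqrt{\frac{38419}{2}} = 49486 + \frac{\sqrt{76838}}{2}$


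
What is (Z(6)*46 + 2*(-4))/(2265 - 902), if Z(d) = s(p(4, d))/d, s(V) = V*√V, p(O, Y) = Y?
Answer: -8/1363 + 46*√6/1363 ≈ 0.076799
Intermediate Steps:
s(V) = V^(3/2)
Z(d) = √d (Z(d) = d^(3/2)/d = √d)
(Z(6)*46 + 2*(-4))/(2265 - 902) = (√6*46 + 2*(-4))/(2265 - 902) = (46*√6 - 8)/1363 = (-8 + 46*√6)*(1/1363) = -8/1363 + 46*√6/1363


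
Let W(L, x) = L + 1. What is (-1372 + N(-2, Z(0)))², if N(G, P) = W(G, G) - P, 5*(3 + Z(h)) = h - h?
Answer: 1876900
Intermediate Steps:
Z(h) = -3 (Z(h) = -3 + (h - h)/5 = -3 + (⅕)*0 = -3 + 0 = -3)
W(L, x) = 1 + L
N(G, P) = 1 + G - P (N(G, P) = (1 + G) - P = 1 + G - P)
(-1372 + N(-2, Z(0)))² = (-1372 + (1 - 2 - 1*(-3)))² = (-1372 + (1 - 2 + 3))² = (-1372 + 2)² = (-1370)² = 1876900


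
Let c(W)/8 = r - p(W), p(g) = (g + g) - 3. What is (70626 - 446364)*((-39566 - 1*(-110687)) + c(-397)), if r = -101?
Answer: -28814971482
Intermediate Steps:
p(g) = -3 + 2*g (p(g) = 2*g - 3 = -3 + 2*g)
c(W) = -784 - 16*W (c(W) = 8*(-101 - (-3 + 2*W)) = 8*(-101 + (3 - 2*W)) = 8*(-98 - 2*W) = -784 - 16*W)
(70626 - 446364)*((-39566 - 1*(-110687)) + c(-397)) = (70626 - 446364)*((-39566 - 1*(-110687)) + (-784 - 16*(-397))) = -375738*((-39566 + 110687) + (-784 + 6352)) = -375738*(71121 + 5568) = -375738*76689 = -28814971482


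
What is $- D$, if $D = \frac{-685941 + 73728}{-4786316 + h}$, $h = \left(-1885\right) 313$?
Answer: $- \frac{204071}{1792107} \approx -0.11387$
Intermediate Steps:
$h = -590005$
$D = \frac{204071}{1792107}$ ($D = \frac{-685941 + 73728}{-4786316 - 590005} = - \frac{612213}{-5376321} = \left(-612213\right) \left(- \frac{1}{5376321}\right) = \frac{204071}{1792107} \approx 0.11387$)
$- D = \left(-1\right) \frac{204071}{1792107} = - \frac{204071}{1792107}$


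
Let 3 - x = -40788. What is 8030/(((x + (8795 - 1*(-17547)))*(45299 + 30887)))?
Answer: 365/232481579 ≈ 1.5700e-6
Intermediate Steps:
x = 40791 (x = 3 - 1*(-40788) = 3 + 40788 = 40791)
8030/(((x + (8795 - 1*(-17547)))*(45299 + 30887))) = 8030/(((40791 + (8795 - 1*(-17547)))*(45299 + 30887))) = 8030/(((40791 + (8795 + 17547))*76186)) = 8030/(((40791 + 26342)*76186)) = 8030/((67133*76186)) = 8030/5114594738 = 8030*(1/5114594738) = 365/232481579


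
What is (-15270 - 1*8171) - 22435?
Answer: -45876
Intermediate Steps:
(-15270 - 1*8171) - 22435 = (-15270 - 8171) - 22435 = -23441 - 22435 = -45876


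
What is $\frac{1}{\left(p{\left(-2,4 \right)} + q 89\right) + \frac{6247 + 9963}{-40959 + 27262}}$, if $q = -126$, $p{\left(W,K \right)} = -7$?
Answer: $- \frac{13697}{153710247} \approx -8.9109 \cdot 10^{-5}$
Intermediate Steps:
$\frac{1}{\left(p{\left(-2,4 \right)} + q 89\right) + \frac{6247 + 9963}{-40959 + 27262}} = \frac{1}{\left(-7 - 11214\right) + \frac{6247 + 9963}{-40959 + 27262}} = \frac{1}{\left(-7 - 11214\right) + \frac{16210}{-13697}} = \frac{1}{-11221 + 16210 \left(- \frac{1}{13697}\right)} = \frac{1}{-11221 - \frac{16210}{13697}} = \frac{1}{- \frac{153710247}{13697}} = - \frac{13697}{153710247}$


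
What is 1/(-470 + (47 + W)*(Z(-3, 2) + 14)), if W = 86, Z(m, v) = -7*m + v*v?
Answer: 1/4717 ≈ 0.00021200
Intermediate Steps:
Z(m, v) = v**2 - 7*m (Z(m, v) = -7*m + v**2 = v**2 - 7*m)
1/(-470 + (47 + W)*(Z(-3, 2) + 14)) = 1/(-470 + (47 + 86)*((2**2 - 7*(-3)) + 14)) = 1/(-470 + 133*((4 + 21) + 14)) = 1/(-470 + 133*(25 + 14)) = 1/(-470 + 133*39) = 1/(-470 + 5187) = 1/4717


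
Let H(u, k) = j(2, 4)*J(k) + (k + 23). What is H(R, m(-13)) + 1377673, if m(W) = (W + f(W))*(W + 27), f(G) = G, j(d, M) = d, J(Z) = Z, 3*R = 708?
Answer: 1376604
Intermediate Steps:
R = 236 (R = (⅓)*708 = 236)
m(W) = 2*W*(27 + W) (m(W) = (W + W)*(W + 27) = (2*W)*(27 + W) = 2*W*(27 + W))
H(u, k) = 23 + 3*k (H(u, k) = 2*k + (k + 23) = 2*k + (23 + k) = 23 + 3*k)
H(R, m(-13)) + 1377673 = (23 + 3*(2*(-13)*(27 - 13))) + 1377673 = (23 + 3*(2*(-13)*14)) + 1377673 = (23 + 3*(-364)) + 1377673 = (23 - 1092) + 1377673 = -1069 + 1377673 = 1376604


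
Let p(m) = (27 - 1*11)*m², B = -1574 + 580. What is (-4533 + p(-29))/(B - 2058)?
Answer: -8923/3052 ≈ -2.9237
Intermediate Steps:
B = -994
p(m) = 16*m² (p(m) = (27 - 11)*m² = 16*m²)
(-4533 + p(-29))/(B - 2058) = (-4533 + 16*(-29)²)/(-994 - 2058) = (-4533 + 16*841)/(-3052) = (-4533 + 13456)*(-1/3052) = 8923*(-1/3052) = -8923/3052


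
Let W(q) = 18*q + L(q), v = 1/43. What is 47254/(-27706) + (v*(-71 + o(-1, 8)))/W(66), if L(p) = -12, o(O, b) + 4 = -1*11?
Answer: -1986647/1163652 ≈ -1.7073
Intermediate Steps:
v = 1/43 ≈ 0.023256
o(O, b) = -15 (o(O, b) = -4 - 1*11 = -4 - 11 = -15)
W(q) = -12 + 18*q (W(q) = 18*q - 12 = -12 + 18*q)
47254/(-27706) + (v*(-71 + o(-1, 8)))/W(66) = 47254/(-27706) + ((-71 - 15)/43)/(-12 + 18*66) = 47254*(-1/27706) + ((1/43)*(-86))/(-12 + 1188) = -23627/13853 - 2/1176 = -23627/13853 - 2*1/1176 = -23627/13853 - 1/588 = -1986647/1163652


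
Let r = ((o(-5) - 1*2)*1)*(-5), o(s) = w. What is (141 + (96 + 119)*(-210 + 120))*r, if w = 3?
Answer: 96045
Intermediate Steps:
o(s) = 3
r = -5 (r = ((3 - 1*2)*1)*(-5) = ((3 - 2)*1)*(-5) = (1*1)*(-5) = 1*(-5) = -5)
(141 + (96 + 119)*(-210 + 120))*r = (141 + (96 + 119)*(-210 + 120))*(-5) = (141 + 215*(-90))*(-5) = (141 - 19350)*(-5) = -19209*(-5) = 96045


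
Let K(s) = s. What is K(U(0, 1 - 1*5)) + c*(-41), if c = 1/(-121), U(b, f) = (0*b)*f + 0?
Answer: 41/121 ≈ 0.33884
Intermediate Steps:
U(b, f) = 0 (U(b, f) = 0*f + 0 = 0 + 0 = 0)
c = -1/121 ≈ -0.0082645
K(U(0, 1 - 1*5)) + c*(-41) = 0 - 1/121*(-41) = 0 + 41/121 = 41/121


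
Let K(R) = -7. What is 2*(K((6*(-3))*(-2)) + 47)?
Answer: 80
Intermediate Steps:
2*(K((6*(-3))*(-2)) + 47) = 2*(-7 + 47) = 2*40 = 80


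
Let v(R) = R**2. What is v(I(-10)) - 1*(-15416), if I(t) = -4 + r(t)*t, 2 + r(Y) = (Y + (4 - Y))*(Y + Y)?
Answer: 681272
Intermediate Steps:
r(Y) = -2 + 8*Y (r(Y) = -2 + (Y + (4 - Y))*(Y + Y) = -2 + 4*(2*Y) = -2 + 8*Y)
I(t) = -4 + t*(-2 + 8*t) (I(t) = -4 + (-2 + 8*t)*t = -4 + t*(-2 + 8*t))
v(I(-10)) - 1*(-15416) = (-4 + 2*(-10)*(-1 + 4*(-10)))**2 - 1*(-15416) = (-4 + 2*(-10)*(-1 - 40))**2 + 15416 = (-4 + 2*(-10)*(-41))**2 + 15416 = (-4 + 820)**2 + 15416 = 816**2 + 15416 = 665856 + 15416 = 681272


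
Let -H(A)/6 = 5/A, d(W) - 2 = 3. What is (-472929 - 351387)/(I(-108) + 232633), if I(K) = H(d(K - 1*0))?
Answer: -824316/232627 ≈ -3.5435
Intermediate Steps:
d(W) = 5 (d(W) = 2 + 3 = 5)
H(A) = -30/A
I(K) = -6 (I(K) = -30/5 = -30*⅕ = -6)
(-472929 - 351387)/(I(-108) + 232633) = (-472929 - 351387)/(-6 + 232633) = -824316/232627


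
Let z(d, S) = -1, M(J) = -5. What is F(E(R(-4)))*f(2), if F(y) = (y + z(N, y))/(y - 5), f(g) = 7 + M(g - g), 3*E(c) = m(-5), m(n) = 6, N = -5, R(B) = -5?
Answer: -⅔ ≈ -0.66667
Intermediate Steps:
E(c) = 2 (E(c) = (⅓)*6 = 2)
f(g) = 2 (f(g) = 7 - 5 = 2)
F(y) = (-1 + y)/(-5 + y) (F(y) = (y - 1)/(y - 5) = (-1 + y)/(-5 + y))
F(E(R(-4)))*f(2) = ((-1 + 2)/(-5 + 2))*2 = (1/(-3))*2 = -⅓*1*2 = -⅓*2 = -⅔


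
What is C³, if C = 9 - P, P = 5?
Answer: 64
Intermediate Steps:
C = 4 (C = 9 - 1*5 = 9 - 5 = 4)
C³ = 4³ = 64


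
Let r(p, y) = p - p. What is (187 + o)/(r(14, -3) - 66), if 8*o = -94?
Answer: -701/264 ≈ -2.6553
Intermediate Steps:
r(p, y) = 0
o = -47/4 (o = (⅛)*(-94) = -47/4 ≈ -11.750)
(187 + o)/(r(14, -3) - 66) = (187 - 47/4)/(0 - 66) = (701/4)/(-66) = (701/4)*(-1/66) = -701/264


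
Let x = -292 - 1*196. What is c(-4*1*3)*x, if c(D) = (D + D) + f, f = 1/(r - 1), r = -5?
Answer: 35380/3 ≈ 11793.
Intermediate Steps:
f = -1/6 (f = 1/(-5 - 1) = 1/(-6) = -1/6 ≈ -0.16667)
c(D) = -1/6 + 2*D (c(D) = (D + D) - 1/6 = 2*D - 1/6 = -1/6 + 2*D)
x = -488 (x = -292 - 196 = -488)
c(-4*1*3)*x = (-1/6 + 2*(-4*1*3))*(-488) = (-1/6 + 2*(-4*3))*(-488) = (-1/6 + 2*(-12))*(-488) = (-1/6 - 24)*(-488) = -145/6*(-488) = 35380/3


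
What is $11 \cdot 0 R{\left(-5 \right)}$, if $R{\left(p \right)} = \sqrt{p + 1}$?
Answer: $0$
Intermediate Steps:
$R{\left(p \right)} = \sqrt{1 + p}$
$11 \cdot 0 R{\left(-5 \right)} = 11 \cdot 0 \sqrt{1 - 5} = 0 \sqrt{-4} = 0 \cdot 2 i = 0$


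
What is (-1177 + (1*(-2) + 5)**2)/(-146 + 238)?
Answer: -292/23 ≈ -12.696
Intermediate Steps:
(-1177 + (1*(-2) + 5)**2)/(-146 + 238) = (-1177 + (-2 + 5)**2)/92 = (-1177 + 3**2)*(1/92) = (-1177 + 9)*(1/92) = -1168*1/92 = -292/23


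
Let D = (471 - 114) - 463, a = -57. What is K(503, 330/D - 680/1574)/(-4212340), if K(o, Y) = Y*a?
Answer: -1685775/35140182748 ≈ -4.7973e-5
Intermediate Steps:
D = -106 (D = 357 - 463 = -106)
K(o, Y) = -57*Y (K(o, Y) = Y*(-57) = -57*Y)
K(503, 330/D - 680/1574)/(-4212340) = -57*(330/(-106) - 680/1574)/(-4212340) = -57*(330*(-1/106) - 680*1/1574)*(-1/4212340) = -57*(-165/53 - 340/787)*(-1/4212340) = -57*(-147875/41711)*(-1/4212340) = (8428875/41711)*(-1/4212340) = -1685775/35140182748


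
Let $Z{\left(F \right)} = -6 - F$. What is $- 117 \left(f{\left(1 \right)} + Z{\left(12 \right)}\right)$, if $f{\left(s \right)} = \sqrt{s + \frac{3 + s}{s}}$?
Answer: $2106 - 117 \sqrt{5} \approx 1844.4$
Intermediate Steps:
$f{\left(s \right)} = \sqrt{s + \frac{3 + s}{s}}$
$- 117 \left(f{\left(1 \right)} + Z{\left(12 \right)}\right) = - 117 \left(\sqrt{1 + 1 + \frac{3}{1}} - 18\right) = - 117 \left(\sqrt{1 + 1 + 3 \cdot 1} - 18\right) = - 117 \left(\sqrt{1 + 1 + 3} - 18\right) = - 117 \left(\sqrt{5} - 18\right) = - 117 \left(-18 + \sqrt{5}\right) = 2106 - 117 \sqrt{5}$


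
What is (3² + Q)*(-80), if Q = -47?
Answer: 3040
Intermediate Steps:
(3² + Q)*(-80) = (3² - 47)*(-80) = (9 - 47)*(-80) = -38*(-80) = 3040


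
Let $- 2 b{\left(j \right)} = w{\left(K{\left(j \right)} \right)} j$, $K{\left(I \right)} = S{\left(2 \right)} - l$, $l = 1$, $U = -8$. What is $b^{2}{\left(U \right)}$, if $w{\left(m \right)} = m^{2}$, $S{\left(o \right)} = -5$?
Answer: $20736$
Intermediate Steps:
$K{\left(I \right)} = -6$ ($K{\left(I \right)} = -5 - 1 = -6$)
$b{\left(j \right)} = - 18 j$ ($b{\left(j \right)} = - \frac{\left(-6\right)^{2} j}{2} = - \frac{36 j}{2} = - 18 j$)
$b^{2}{\left(U \right)} = \left(\left(-18\right) \left(-8\right)\right)^{2} = 144^{2} = 20736$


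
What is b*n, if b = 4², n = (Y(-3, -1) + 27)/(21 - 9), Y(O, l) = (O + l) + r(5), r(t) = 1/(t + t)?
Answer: 154/5 ≈ 30.800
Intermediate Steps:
r(t) = 1/(2*t)
Y(O, l) = ⅒ + O + l (Y(O, l) = (O + l) + (½)/5 = (O + l) + (½)*(⅕) = (O + l) + ⅒ = ⅒ + O + l)
n = 77/40 (n = ((⅒ - 3 - 1) + 27)/(21 - 9) = (-39/10 + 27)/12 = (231/10)*(1/12) = 77/40 ≈ 1.9250)
b = 16
b*n = 16*(77/40) = 154/5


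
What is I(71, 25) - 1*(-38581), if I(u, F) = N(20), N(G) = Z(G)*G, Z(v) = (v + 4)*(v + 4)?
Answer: 50101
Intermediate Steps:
Z(v) = (4 + v)**2 (Z(v) = (4 + v)*(4 + v) = (4 + v)**2)
N(G) = G*(4 + G)**2 (N(G) = (4 + G)**2*G = G*(4 + G)**2)
I(u, F) = 11520 (I(u, F) = 20*(4 + 20)**2 = 20*24**2 = 20*576 = 11520)
I(71, 25) - 1*(-38581) = 11520 - 1*(-38581) = 11520 + 38581 = 50101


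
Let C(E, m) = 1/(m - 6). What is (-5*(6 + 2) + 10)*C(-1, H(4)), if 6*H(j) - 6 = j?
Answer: 90/13 ≈ 6.9231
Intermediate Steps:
H(j) = 1 + j/6
C(E, m) = 1/(-6 + m)
(-5*(6 + 2) + 10)*C(-1, H(4)) = (-5*(6 + 2) + 10)/(-6 + (1 + (1/6)*4)) = (-5*8 + 10)/(-6 + (1 + 2/3)) = (-40 + 10)/(-6 + 5/3) = -30/(-13/3) = -30*(-3/13) = 90/13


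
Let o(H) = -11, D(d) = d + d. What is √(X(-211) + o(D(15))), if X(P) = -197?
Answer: 4*I*√13 ≈ 14.422*I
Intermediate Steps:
D(d) = 2*d
√(X(-211) + o(D(15))) = √(-197 - 11) = √(-208) = 4*I*√13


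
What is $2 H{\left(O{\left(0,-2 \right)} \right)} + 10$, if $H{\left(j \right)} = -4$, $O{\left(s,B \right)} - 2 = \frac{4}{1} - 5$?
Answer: $2$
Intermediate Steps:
$O{\left(s,B \right)} = 1$ ($O{\left(s,B \right)} = 2 + \left(\frac{4}{1} - 5\right) = 2 + \left(4 \cdot 1 - 5\right) = 2 + \left(4 - 5\right) = 2 - 1 = 1$)
$2 H{\left(O{\left(0,-2 \right)} \right)} + 10 = 2 \left(-4\right) + 10 = -8 + 10 = 2$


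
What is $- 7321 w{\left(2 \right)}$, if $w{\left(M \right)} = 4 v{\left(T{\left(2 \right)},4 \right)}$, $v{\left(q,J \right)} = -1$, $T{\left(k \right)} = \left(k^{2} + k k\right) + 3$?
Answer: $29284$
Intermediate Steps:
$T{\left(k \right)} = 3 + 2 k^{2}$ ($T{\left(k \right)} = \left(k^{2} + k^{2}\right) + 3 = 2 k^{2} + 3 = 3 + 2 k^{2}$)
$w{\left(M \right)} = -4$ ($w{\left(M \right)} = 4 \left(-1\right) = -4$)
$- 7321 w{\left(2 \right)} = \left(-7321\right) \left(-4\right) = 29284$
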